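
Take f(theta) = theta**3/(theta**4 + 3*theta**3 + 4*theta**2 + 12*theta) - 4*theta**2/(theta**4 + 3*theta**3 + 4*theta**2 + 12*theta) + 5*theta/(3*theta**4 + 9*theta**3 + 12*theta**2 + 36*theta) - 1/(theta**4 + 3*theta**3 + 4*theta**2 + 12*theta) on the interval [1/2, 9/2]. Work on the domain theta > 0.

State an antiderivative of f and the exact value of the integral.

Factor the denominator (3*theta*(theta + 3)*(theta**2 + 4)) and decompose: f = -(107*theta + 264)/(156*(theta**2 + 4)) + 23/(13*(theta + 3)) - 1/(12*theta); each piece integrates to a log, atan, or power term.
F(theta) = -log(theta)/12 + 23*log(theta + 3)/13 - 107*log(theta**2 + 4)/312 - 11*atan(theta/2)/13 is an antiderivative of f.
Check: d/dtheta[-log(theta)/12 + 23*log(theta + 3)/13 - 107*log(theta**2 + 4)/312 - 11*atan(theta/2)/13] = (3*theta**3 - 12*theta**2 + 5*theta - 3)/(3*theta**4 + 9*theta**3 + 12*theta**2 + 36*theta), which equals f(theta).
F(9/2) = -107*log(97/4)/312 - 11*atan(9/4)/13 - log(9/2)/12 + 23*log(15/2)/13; F(1/2) = -107*log(17/4)/312 - 11*atan(1/4)/13 + log(2)/12 + 23*log(7/2)/13.
Integral = F(9/2) - F(1/2) = -23*log(7/2)/13 - 107*log(97/4)/312 - 11*atan(9/4)/13 - log(9/2)/12 - log(2)/12 + 11*atan(1/4)/13 + 107*log(17/4)/312 + 23*log(15/2)/13.

Antiderivative: F(theta) = -log(theta)/12 + 23*log(theta + 3)/13 - 107*log(theta**2 + 4)/312 - 11*atan(theta/2)/13; value = -23*log(7/2)/13 - 107*log(97/4)/312 - 11*atan(9/4)/13 - log(9/2)/12 - log(2)/12 + 11*atan(1/4)/13 + 107*log(17/4)/312 + 23*log(15/2)/13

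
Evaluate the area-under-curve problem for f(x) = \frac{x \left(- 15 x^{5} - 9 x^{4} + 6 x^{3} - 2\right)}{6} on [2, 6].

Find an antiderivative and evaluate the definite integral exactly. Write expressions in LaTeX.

Any candidate F(x) must reproduce f(x) exactly when differentiated.
F(x) = \frac{x^{2} \left(- 150 x^{5} - 105 x^{4} + 84 x^{3} - 70\right)}{420} is an antiderivative of f.
Check: d/dx[\frac{x^{2} \left(- 150 x^{5} - 105 x^{4} + 84 x^{3} - 70\right)}{420}] = - \frac{5 x^{6}}{2} - \frac{3 x^{5}}{2} + x^{4} - \frac{x}{3}, which equals f(x).
F(6) = - \frac{3853218}{35}; F(2) = - \frac{5878}{105}.
Integral = F(6) - F(2) = - \frac{11553776}{105}.

Antiderivative: F(x) = \frac{x^{2} \left(- 150 x^{5} - 105 x^{4} + 84 x^{3} - 70\right)}{420}; value = - \frac{11553776}{105}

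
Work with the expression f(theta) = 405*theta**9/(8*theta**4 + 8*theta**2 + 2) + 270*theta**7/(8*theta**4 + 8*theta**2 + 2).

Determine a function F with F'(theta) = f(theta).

An antiderivative is F(theta) = 135*theta**8/(16*theta**2 + 8).

f has the shape u'v + uv' for u = 135*theta**8/16 and v = 1/(theta**2 + 1/2) — it is the derivative of the product u*v.
Check: d/dtheta[135*theta**8/(16*theta**2 + 8)] = (405*theta**9 + 270*theta**7)/(8*theta**4 + 8*theta**2 + 2), which equals f(theta).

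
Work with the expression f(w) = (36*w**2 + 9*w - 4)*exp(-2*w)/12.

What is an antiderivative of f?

Recognize the product-rule pattern: f = u'v + uv' with u = -3*w**2/2 - 15*w/8 - 37/48, v = exp(-2*w), so integration by parts undoes it.
Check: d/dw[-(72*w**2 + 90*w + 37)*exp(-2*w)/48] = (36*w**2 + 9*w - 4)*exp(-2*w)/12 = f(w).

An antiderivative is F(w) = -(72*w**2 + 90*w + 37)*exp(-2*w)/48.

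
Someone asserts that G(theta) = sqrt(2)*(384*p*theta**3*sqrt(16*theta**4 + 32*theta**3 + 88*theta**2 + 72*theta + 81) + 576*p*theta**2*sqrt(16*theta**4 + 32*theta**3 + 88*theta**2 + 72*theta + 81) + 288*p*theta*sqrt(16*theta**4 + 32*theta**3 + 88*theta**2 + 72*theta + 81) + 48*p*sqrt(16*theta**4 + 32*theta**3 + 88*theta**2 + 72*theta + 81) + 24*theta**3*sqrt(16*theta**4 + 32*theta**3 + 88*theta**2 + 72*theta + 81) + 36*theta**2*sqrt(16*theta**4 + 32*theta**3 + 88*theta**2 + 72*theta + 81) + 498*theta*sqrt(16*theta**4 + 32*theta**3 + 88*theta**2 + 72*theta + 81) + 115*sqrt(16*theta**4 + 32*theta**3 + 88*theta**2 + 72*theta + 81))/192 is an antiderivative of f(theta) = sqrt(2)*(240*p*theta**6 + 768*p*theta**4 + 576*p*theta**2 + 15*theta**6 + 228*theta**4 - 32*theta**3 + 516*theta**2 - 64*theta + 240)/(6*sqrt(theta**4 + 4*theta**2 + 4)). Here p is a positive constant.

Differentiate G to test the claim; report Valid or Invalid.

Invalid: d/dtheta[G] - f = sqrt(2)*(15360*p*theta**6*sqrt(theta**4 + 4*theta**2 + 4) - 3840*p*theta**6*sqrt(16*theta**4 + 32*theta**3 + 88*theta**2 + 72*theta + 81) + 46080*p*theta**5*sqrt(theta**4 + 4*theta**2 + 4) + 106752*p*theta**4*sqrt(theta**4 + 4*theta**2 + 4) - 12288*p*theta**4*sqrt(16*theta**4 + 32*theta**3 + 88*theta**2 + 72*theta + 81) + 136704*p*theta**3*sqrt(theta**4 + 4*theta**2 + 4) + 124992*p*theta**2*sqrt(theta**4 + 4*theta**2 + 4) - 9216*p*theta**2*sqrt(16*theta**4 + 32*theta**3 + 88*theta**2 + 72*theta + 81) + 64320*p*theta*sqrt(theta**4 + 4*theta**2 + 4) + 12528*p*sqrt(theta**4 + 4*theta**2 + 4) + 960*theta**6*sqrt(theta**4 + 4*theta**2 + 4) - 240*theta**6*sqrt(16*theta**4 + 32*theta**3 + 88*theta**2 + 72*theta + 81) + 2880*theta**5*sqrt(theta**4 + 4*theta**2 + 4) + 18192*theta**4*sqrt(theta**4 + 4*theta**2 + 4) - 3648*theta**4*sqrt(16*theta**4 + 32*theta**3 + 88*theta**2 + 72*theta + 81) + 29536*theta**3*sqrt(theta**4 + 4*theta**2 + 4) + 512*theta**3*sqrt(16*theta**4 + 32*theta**3 + 88*theta**2 + 72*theta + 81) + 52740*theta**2*sqrt(theta**4 + 4*theta**2 + 4) - 8256*theta**2*sqrt(16*theta**4 + 32*theta**3 + 88*theta**2 + 72*theta + 81) + 34868*theta*sqrt(theta**4 + 4*theta**2 + 4) + 1024*theta*sqrt(16*theta**4 + 32*theta**3 + 88*theta**2 + 72*theta + 81) + 22239*sqrt(theta**4 + 4*theta**2 + 4) - 3840*sqrt(16*theta**4 + 32*theta**3 + 88*theta**2 + 72*theta + 81))/(96*sqrt(theta**4 + 4*theta**2 + 4)*sqrt(16*theta**4 + 32*theta**3 + 88*theta**2 + 72*theta + 81)), which is not 0.

d/dtheta[G] = (15360*sqrt(2)*p*theta**6 + 46080*sqrt(2)*p*theta**5 + 106752*sqrt(2)*p*theta**4 + 136704*sqrt(2)*p*theta**3 + 124992*sqrt(2)*p*theta**2 + 64320*sqrt(2)*p*theta + 12528*sqrt(2)*p + 960*sqrt(2)*theta**6 + 2880*sqrt(2)*theta**5 + 18192*sqrt(2)*theta**4 + 29536*sqrt(2)*theta**3 + 52740*sqrt(2)*theta**2 + 34868*sqrt(2)*theta + 22239*sqrt(2))/(96*sqrt(16*theta**4 + 32*theta**3 + 88*theta**2 + 72*theta + 81))
d/dtheta[G] - f(theta) = sqrt(2)*(15360*p*theta**6*sqrt(theta**4 + 4*theta**2 + 4) - 3840*p*theta**6*sqrt(16*theta**4 + 32*theta**3 + 88*theta**2 + 72*theta + 81) + 46080*p*theta**5*sqrt(theta**4 + 4*theta**2 + 4) + 106752*p*theta**4*sqrt(theta**4 + 4*theta**2 + 4) - 12288*p*theta**4*sqrt(16*theta**4 + 32*theta**3 + 88*theta**2 + 72*theta + 81) + 136704*p*theta**3*sqrt(theta**4 + 4*theta**2 + 4) + 124992*p*theta**2*sqrt(theta**4 + 4*theta**2 + 4) - 9216*p*theta**2*sqrt(16*theta**4 + 32*theta**3 + 88*theta**2 + 72*theta + 81) + 64320*p*theta*sqrt(theta**4 + 4*theta**2 + 4) + 12528*p*sqrt(theta**4 + 4*theta**2 + 4) + 960*theta**6*sqrt(theta**4 + 4*theta**2 + 4) - 240*theta**6*sqrt(16*theta**4 + 32*theta**3 + 88*theta**2 + 72*theta + 81) + 2880*theta**5*sqrt(theta**4 + 4*theta**2 + 4) + 18192*theta**4*sqrt(theta**4 + 4*theta**2 + 4) - 3648*theta**4*sqrt(16*theta**4 + 32*theta**3 + 88*theta**2 + 72*theta + 81) + 29536*theta**3*sqrt(theta**4 + 4*theta**2 + 4) + 512*theta**3*sqrt(16*theta**4 + 32*theta**3 + 88*theta**2 + 72*theta + 81) + 52740*theta**2*sqrt(theta**4 + 4*theta**2 + 4) - 8256*theta**2*sqrt(16*theta**4 + 32*theta**3 + 88*theta**2 + 72*theta + 81) + 34868*theta*sqrt(theta**4 + 4*theta**2 + 4) + 1024*theta*sqrt(16*theta**4 + 32*theta**3 + 88*theta**2 + 72*theta + 81) + 22239*sqrt(theta**4 + 4*theta**2 + 4) - 3840*sqrt(16*theta**4 + 32*theta**3 + 88*theta**2 + 72*theta + 81))/(96*sqrt(theta**4 + 4*theta**2 + 4)*sqrt(16*theta**4 + 32*theta**3 + 88*theta**2 + 72*theta + 81)) != 0.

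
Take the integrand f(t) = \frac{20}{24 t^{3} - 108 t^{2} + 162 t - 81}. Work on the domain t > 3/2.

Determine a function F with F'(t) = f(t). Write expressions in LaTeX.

Whatever form F(t) takes, F'(t) = f(t) is non-negotiable.
Check: d/dt[- \frac{5}{3 \left(2 t - 3\right)^{2}}] = \frac{20}{24 t^{3} - 108 t^{2} + 162 t - 81} = f(t).

An antiderivative is F(t) = - \frac{5}{3 \left(2 t - 3\right)^{2}}.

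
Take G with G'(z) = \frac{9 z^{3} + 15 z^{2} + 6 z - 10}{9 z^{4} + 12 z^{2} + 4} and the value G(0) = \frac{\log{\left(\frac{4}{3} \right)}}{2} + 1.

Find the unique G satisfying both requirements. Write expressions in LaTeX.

A candidate passes only if d/dz[G] lands on the given G'(z) exactly.
A general antiderivative is - \frac{5 z}{2 \left(\frac{3 z^{2}}{2} + 1\right)} + \frac{\log{\left(2 z^{2} + \frac{4}{3} \right)}}{2} + C.
The condition gives C = \frac{\log{\left(\frac{4}{3} \right)}}{2} + 1 - (\frac{\log{\left(\frac{4}{3} \right)}}{2}) = 1.
So G(z) = \frac{3 z^{2} \log{\left(z^{2} + \frac{2}{3} \right)} + 3 z^{2} \log{\left(2 \right)} + 6 z^{2} - 10 z + 2 \log{\left(z^{2} + \frac{2}{3} \right)} + 2 \log{\left(2 \right)} + 4}{6 z^{2} + 4}.
Check: d/dz[\frac{3 z^{2} \log{\left(z^{2} + \frac{2}{3} \right)} + 3 z^{2} \log{\left(2 \right)} + 6 z^{2} - 10 z + 2 \log{\left(z^{2} + \frac{2}{3} \right)} + 2 \log{\left(2 \right)} + 4}{6 z^{2} + 4}] = \frac{9 z^{3} + 15 z^{2} + 6 z - 10}{9 z^{4} + 12 z^{2} + 4} = G'(z).

G(z) = \frac{3 z^{2} \log{\left(z^{2} + \frac{2}{3} \right)} + 3 z^{2} \log{\left(2 \right)} + 6 z^{2} - 10 z + 2 \log{\left(z^{2} + \frac{2}{3} \right)} + 2 \log{\left(2 \right)} + 4}{6 z^{2} + 4}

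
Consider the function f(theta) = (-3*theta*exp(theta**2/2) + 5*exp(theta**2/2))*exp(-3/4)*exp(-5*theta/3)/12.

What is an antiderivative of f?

An antiderivative is F(theta) = -exp(theta**2/2 - 5*theta/3 - 3/4)/4.

The substitution u = theta**2/2 - 5*theta/3 - 3/4 works: f is exactly (dF/du)*(du/dtheta) for that inner function.
Check: d/dtheta[-exp(theta**2/2 - 5*theta/3 - 3/4)/4] = (5 - 3*theta)*exp(-3/4)*exp(-5*theta/3)*exp(theta**2/2)/12, which equals f(theta).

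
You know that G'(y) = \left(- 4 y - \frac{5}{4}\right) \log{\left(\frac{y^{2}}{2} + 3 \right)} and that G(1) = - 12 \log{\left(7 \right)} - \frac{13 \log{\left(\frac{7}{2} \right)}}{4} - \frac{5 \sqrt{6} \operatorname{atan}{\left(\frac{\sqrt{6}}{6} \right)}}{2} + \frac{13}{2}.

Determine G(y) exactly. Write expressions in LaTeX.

G(y) = \frac{8 y^{2} + y \left(- 8 y - 5\right) \log{\left(\frac{y^{2}}{2} + 3 \right)} + 10 y - 48 \log{\left(y^{2} + 6 \right)} - 10 \sqrt{6} \operatorname{atan}{\left(\frac{\sqrt{6} y}{6} \right)} + 8}{4}

A first test for any G(y): its y-derivative must equal the given G'(y).
A general antiderivative is 2 y^{2} + \frac{5 y}{2} + \left(- 2 y^{2} - \frac{5 y}{4}\right) \log{\left(\frac{y^{2}}{2} + 3 \right)} - 12 \log{\left(y^{2} + 6 \right)} - \frac{5 \sqrt{6} \operatorname{atan}{\left(\frac{\sqrt{6} y}{6} \right)}}{2} + C.
The condition gives C = - 12 \log{\left(7 \right)} - \frac{13 \log{\left(\frac{7}{2} \right)}}{4} - \frac{5 \sqrt{6} \operatorname{atan}{\left(\frac{\sqrt{6}}{6} \right)}}{2} + \frac{13}{2} - (- 12 \log{\left(7 \right)} - \frac{13 \log{\left(\frac{7}{2} \right)}}{4} - \frac{5 \sqrt{6} \operatorname{atan}{\left(\frac{\sqrt{6}}{6} \right)}}{2} + \frac{9}{2}) = 2.
So G(y) = \frac{8 y^{2} + y \left(- 8 y - 5\right) \log{\left(\frac{y^{2}}{2} + 3 \right)} + 10 y - 48 \log{\left(y^{2} + 6 \right)} - 10 \sqrt{6} \operatorname{atan}{\left(\frac{\sqrt{6} y}{6} \right)} + 8}{4}.
Check: d/dy[\frac{8 y^{2} + y \left(- 8 y - 5\right) \log{\left(\frac{y^{2}}{2} + 3 \right)} + 10 y - 48 \log{\left(y^{2} + 6 \right)} - 10 \sqrt{6} \operatorname{atan}{\left(\frac{\sqrt{6} y}{6} \right)} + 8}{4}] = - 4 y \log{\left(\frac{y^{2}}{2} + 3 \right)} - \frac{5 \log{\left(\frac{y^{2}}{2} + 3 \right)}}{4}, which equals G'(y).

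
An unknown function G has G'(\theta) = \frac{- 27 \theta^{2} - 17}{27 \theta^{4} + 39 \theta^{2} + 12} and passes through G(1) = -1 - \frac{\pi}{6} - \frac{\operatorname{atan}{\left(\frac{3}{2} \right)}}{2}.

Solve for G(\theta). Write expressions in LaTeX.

G(\theta) = - \frac{4 \operatorname{atan}{\left(\theta \right)} + 3 \operatorname{atan}{\left(\frac{3 \theta}{2} \right)} + 6}{6}

The proposed G(\theta) is checked by its d/d\theta: the result must match the given G'(\theta).
A general antiderivative is - \frac{2 \operatorname{atan}{\left(\theta \right)}}{3} - \frac{\operatorname{atan}{\left(\frac{3 \theta}{2} \right)}}{2} + C.
The condition gives C = -1 - \frac{\pi}{6} - \frac{\operatorname{atan}{\left(\frac{3}{2} \right)}}{2} - (- \frac{\pi}{6} - \frac{\operatorname{atan}{\left(\frac{3}{2} \right)}}{2}) = -1.
So G(\theta) = - \frac{4 \operatorname{atan}{\left(\theta \right)} + 3 \operatorname{atan}{\left(\frac{3 \theta}{2} \right)} + 6}{6}.
Check: d/d\theta[- \frac{4 \operatorname{atan}{\left(\theta \right)} + 3 \operatorname{atan}{\left(\frac{3 \theta}{2} \right)} + 6}{6}] = \frac{- 27 \theta^{2} - 17}{27 \theta^{4} + 39 \theta^{2} + 12} = G'(\theta).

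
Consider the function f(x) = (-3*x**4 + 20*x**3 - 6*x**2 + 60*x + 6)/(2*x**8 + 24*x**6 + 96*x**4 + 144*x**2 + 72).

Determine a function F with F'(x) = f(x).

f has the shape u'v + uv' for u = 1/(x**4/2 + 3*x**2 + 3) and v = x/4 - 5/4 — it is the derivative of the product u*v.
Check: d/dx[(x/4 - 5/4)/(x**4/2 + 3*x**2 + 3)] = (-3*x**4 + 20*x**3 - 6*x**2 + 60*x + 6)/(2*x**8 + 24*x**6 + 96*x**4 + 144*x**2 + 72) = f(x).

An antiderivative is F(x) = (x/4 - 5/4)/(x**4/2 + 3*x**2 + 3).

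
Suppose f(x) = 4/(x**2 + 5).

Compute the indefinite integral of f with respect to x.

Recover f(x) by differentiating a candidate F(x); any mismatch rules it out.
Check: d/dx[4*sqrt(5)*atan(sqrt(5)*x/5)/5] = 4/(x**2 + 5) = f(x).

F(x) = 4*sqrt(5)*atan(sqrt(5)*x/5)/5 + C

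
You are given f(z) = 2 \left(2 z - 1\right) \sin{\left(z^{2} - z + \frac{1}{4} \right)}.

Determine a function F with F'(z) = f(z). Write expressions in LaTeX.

An antiderivative is F(z) = - 2 \cos{\left(z^{2} - z + \frac{1}{4} \right)}.

The substitution u = z^{2} - z + \frac{1}{4} works: f is exactly (dF/du)*(du/dz) for that inner function.
Check: d/dz[- 2 \cos{\left(z^{2} - z + \frac{1}{4} \right)}] = 4 z \sin{\left(z^{2} - z + \frac{1}{4} \right)} - 2 \sin{\left(z^{2} - z + \frac{1}{4} \right)}, which equals f(z).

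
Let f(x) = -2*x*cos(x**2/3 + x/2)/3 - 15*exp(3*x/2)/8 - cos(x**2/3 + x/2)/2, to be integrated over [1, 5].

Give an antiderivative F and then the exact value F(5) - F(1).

Antiderivative: F(x) = -5*exp(3*x/2)/4 - sin(x**2/3 + x/2); value = -5*exp(15/2)/4 + sin(5/6) - sin(65/6) + 5*exp(3/2)/4

The integrand splits into summands that can be handled one at a time.
F(x) = -5*exp(3*x/2)/4 - sin(x**2/3 + x/2) is an antiderivative of f.
Check: d/dx[-5*exp(3*x/2)/4 - sin(x**2/3 + x/2)] = -2*x*cos(x**2/3 + x/2)/3 - 15*exp(3*x/2)/8 - cos(x**2/3 + x/2)/2 = f(x).
F(5) = -5*exp(15/2)/4 - sin(65/6); F(1) = -5*exp(3/2)/4 - sin(5/6).
Integral = F(5) - F(1) = -5*exp(15/2)/4 + sin(5/6) - sin(65/6) + 5*exp(3/2)/4.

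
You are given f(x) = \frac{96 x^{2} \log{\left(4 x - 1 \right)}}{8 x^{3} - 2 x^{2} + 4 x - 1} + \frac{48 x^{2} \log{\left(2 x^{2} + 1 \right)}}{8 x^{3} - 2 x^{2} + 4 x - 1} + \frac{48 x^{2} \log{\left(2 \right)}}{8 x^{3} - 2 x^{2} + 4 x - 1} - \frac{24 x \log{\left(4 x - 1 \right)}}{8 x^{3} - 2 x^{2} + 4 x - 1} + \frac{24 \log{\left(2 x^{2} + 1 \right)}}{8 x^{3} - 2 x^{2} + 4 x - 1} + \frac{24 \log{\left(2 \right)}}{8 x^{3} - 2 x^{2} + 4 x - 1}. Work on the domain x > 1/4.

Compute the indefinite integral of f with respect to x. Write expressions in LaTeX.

f has the shape u'v + uv' for u = 6 \log{\left(4 x - 1 \right)} and v = \log{\left(4 x^{2} + 2 \right)} — it is the derivative of the product u*v.
Check: d/dx[6 \log{\left(4 x - 1 \right)} \log{\left(2 x^{2} + 1 \right)} + 6 \log{\left(2 \right)} \log{\left(4 x - 1 \right)}] = \frac{96 x^{2} \log{\left(4 x - 1 \right)} + 48 x^{2} \log{\left(2 x^{2} + 1 \right)} + 48 x^{2} \log{\left(2 \right)} - 24 x \log{\left(4 x - 1 \right)} + 24 \log{\left(2 x^{2} + 1 \right)} + 24 \log{\left(2 \right)}}{8 x^{3} - 2 x^{2} + 4 x - 1}, which equals f(x).

F(x) = 6 \log{\left(4 x - 1 \right)} \log{\left(2 x^{2} + 1 \right)} + 6 \log{\left(2 \right)} \log{\left(4 x - 1 \right)} + C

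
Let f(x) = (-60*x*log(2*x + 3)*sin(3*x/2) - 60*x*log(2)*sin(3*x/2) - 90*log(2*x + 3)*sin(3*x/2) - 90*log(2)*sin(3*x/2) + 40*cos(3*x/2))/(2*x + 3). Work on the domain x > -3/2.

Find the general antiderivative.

F(x) = 20*log(4*x + 6)*cos(3*x/2) + C

f has the shape u'v + uv' for u = 20*cos(3*x/2) and v = log(4*x + 6) — it is the derivative of the product u*v.
Check: d/dx[20*log(4*x + 6)*cos(3*x/2)] = (-60*x*log(2*x + 3)*sin(3*x/2) - 60*x*log(2)*sin(3*x/2) - 90*log(2*x + 3)*sin(3*x/2) - 90*log(2)*sin(3*x/2) + 40*cos(3*x/2))/(2*x + 3) = f(x).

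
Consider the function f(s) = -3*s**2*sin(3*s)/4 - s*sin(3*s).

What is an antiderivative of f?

The integrand splits into summands that can be handled one at a time.
Check: d/ds[(9*s**2*cos(3*s) - 6*s*sin(3*s) + 12*s*cos(3*s) - 4*sin(3*s) - 2*cos(3*s))/36] = -3*s**2*sin(3*s)/4 - s*sin(3*s) = f(s).

An antiderivative is F(s) = (9*s**2*cos(3*s) - 6*s*sin(3*s) + 12*s*cos(3*s) - 4*sin(3*s) - 2*cos(3*s))/36.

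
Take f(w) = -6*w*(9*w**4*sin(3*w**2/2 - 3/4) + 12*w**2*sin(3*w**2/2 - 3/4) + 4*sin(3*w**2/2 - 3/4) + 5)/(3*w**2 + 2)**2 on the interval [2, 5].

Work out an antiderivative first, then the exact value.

Antiderivative: F(w) = (6*w**2*cos(3*w**2/2 - 3/4) + 4*cos(3*w**2/2 - 3/4) + 5)/(3*w**2 + 2); value = -2*cos(21/4) - 45/154 + 2*cos(147/4)

A candidate is checked by its d/dw: the result must match f(w).
F(w) = (6*w**2*cos(3*w**2/2 - 3/4) + 4*cos(3*w**2/2 - 3/4) + 5)/(3*w**2 + 2) is an antiderivative of f.
Check: d/dw[(6*w**2*cos(3*w**2/2 - 3/4) + 4*cos(3*w**2/2 - 3/4) + 5)/(3*w**2 + 2)] = (-54*w**5*sin(3*w**2/2 - 3/4) - 72*w**3*sin(3*w**2/2 - 3/4) - 24*w*sin(3*w**2/2 - 3/4) - 30*w)/(9*w**4 + 12*w**2 + 4), which equals f(w).
F(5) = 5/77 + 2*cos(147/4); F(2) = 5/14 + 2*cos(21/4).
Integral = F(5) - F(2) = -2*cos(21/4) - 45/154 + 2*cos(147/4).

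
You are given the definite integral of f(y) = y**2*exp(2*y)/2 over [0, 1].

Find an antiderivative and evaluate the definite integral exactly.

f has the shape u'v + uv' for u = y**2/4 - y/4 + 1/8 and v = exp(2*y) — it is the derivative of the product u*v.
F(y) = (2*y**2 - 2*y + 1)*exp(2*y)/8 is an antiderivative of f.
Check: d/dy[(2*y**2 - 2*y + 1)*exp(2*y)/8] = y**2*exp(2*y)/2 = f(y).
F(1) = exp(2)/8; F(0) = 1/8.
Integral = F(1) - F(0) = -1/8 + exp(2)/8.

Antiderivative: F(y) = (2*y**2 - 2*y + 1)*exp(2*y)/8; value = -1/8 + exp(2)/8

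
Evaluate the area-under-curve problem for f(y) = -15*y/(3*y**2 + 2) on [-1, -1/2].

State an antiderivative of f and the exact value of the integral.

f matches the chain-rule pattern g'(h)*h' with inner function h(y) = 3*y**2 + 2; substituting u = h(y) collapses the integral.
F(y) = -5*log(3*y**2 + 2)/2 is an antiderivative of f.
Check: d/dy[-5*log(3*y**2 + 2)/2] = -15*y/(3*y**2 + 2) = f(y).
F(-1/2) = -5*log(11/4)/2; F(-1) = -5*log(5)/2.
Integral = F(-1/2) - F(-1) = -5*log(11/4)/2 + 5*log(5)/2.

Antiderivative: F(y) = -5*log(3*y**2 + 2)/2; value = -5*log(11/4)/2 + 5*log(5)/2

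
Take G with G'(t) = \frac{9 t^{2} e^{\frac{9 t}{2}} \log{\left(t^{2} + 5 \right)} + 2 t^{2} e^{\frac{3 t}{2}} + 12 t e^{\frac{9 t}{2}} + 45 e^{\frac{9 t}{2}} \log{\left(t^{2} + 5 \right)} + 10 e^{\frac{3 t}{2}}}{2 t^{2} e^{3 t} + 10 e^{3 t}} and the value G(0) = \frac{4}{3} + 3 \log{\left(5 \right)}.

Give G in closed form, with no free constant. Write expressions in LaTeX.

Recognize the product-rule pattern: G'(t) = u'v + uv' with u = 3 \log{\left(t^{2} + 5 \right)} - \frac{2 e^{- 3 t}}{3}, v = e^{\frac{3 t}{2}}, so integration by parts undoes it.
A general antiderivative is \left(3 \log{\left(t^{2} + 5 \right)} - \frac{2 e^{- 3 t}}{3}\right) e^{\frac{3 t}{2}} + C.
The condition gives C = \frac{4}{3} + 3 \log{\left(5 \right)} - (- \frac{2}{3} + 3 \log{\left(5 \right)}) = 2.
So G(t) = \frac{\left(6 e^{\frac{3 t}{2}} + 9 e^{3 t} \log{\left(t^{2} + 5 \right)} - 2\right) e^{- \frac{3 t}{2}}}{3}.
Check: d/dt[\frac{\left(6 e^{\frac{3 t}{2}} + 9 e^{3 t} \log{\left(t^{2} + 5 \right)} - 2\right) e^{- \frac{3 t}{2}}}{3}] = \frac{9 t^{2} e^{3 t} \log{\left(t^{2} + 5 \right)} + 2 t^{2} + 12 t e^{3 t} + 45 e^{3 t} \log{\left(t^{2} + 5 \right)} + 10}{2 t^{2} e^{\frac{3 t}{2}} + 10 e^{\frac{3 t}{2}}}, which equals G'(t).

G(t) = \frac{\left(6 e^{\frac{3 t}{2}} + 9 e^{3 t} \log{\left(t^{2} + 5 \right)} - 2\right) e^{- \frac{3 t}{2}}}{3}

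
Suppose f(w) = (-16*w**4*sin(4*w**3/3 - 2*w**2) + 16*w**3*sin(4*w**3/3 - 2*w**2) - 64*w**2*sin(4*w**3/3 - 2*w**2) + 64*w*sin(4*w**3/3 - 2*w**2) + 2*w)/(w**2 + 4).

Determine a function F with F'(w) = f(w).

Recover f(w) by differentiating a candidate F(w); any mismatch rules it out.
Check: d/dw[log(w**2/2 + 2) + 4*cos(4*w**3/3 - 2*w**2)] = (-16*w**4*sin(4*w**3/3 - 2*w**2) + 16*w**3*sin(4*w**3/3 - 2*w**2) - 64*w**2*sin(4*w**3/3 - 2*w**2) + 64*w*sin(4*w**3/3 - 2*w**2) + 2*w)/(w**2 + 4) = f(w).

An antiderivative is F(w) = log(w**2/2 + 2) + 4*cos(4*w**3/3 - 2*w**2).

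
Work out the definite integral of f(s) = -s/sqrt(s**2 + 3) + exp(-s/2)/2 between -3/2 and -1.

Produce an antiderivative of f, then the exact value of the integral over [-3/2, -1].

The integrand splits into summands that can be handled one at a time.
F(s) = -sqrt(s**2 + 3) - exp(-s/2) is an antiderivative of f.
Check: d/ds[-sqrt(s**2 + 3) - exp(-s/2)] = (-2*s*exp(s/2) + sqrt(s**2 + 3))*exp(-s/2)/(2*sqrt(s**2 + 3)), which equals f(s).
F(-1) = -2 - exp(1/2); F(-3/2) = -sqrt(21)/2 - exp(3/4).
Integral = F(-1) - F(-3/2) = -2 - exp(1/2) + exp(3/4) + sqrt(21)/2.

Antiderivative: F(s) = -sqrt(s**2 + 3) - exp(-s/2); value = -2 - exp(1/2) + exp(3/4) + sqrt(21)/2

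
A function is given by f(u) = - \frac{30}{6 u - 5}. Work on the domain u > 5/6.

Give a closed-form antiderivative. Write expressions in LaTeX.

An antiderivative is F(u) = - 5 \log{\left(3 u - \frac{5}{2} \right)}.

Any candidate F(u) must reproduce f(u) exactly when differentiated.
Check: d/du[- 5 \log{\left(3 u - \frac{5}{2} \right)}] = - \frac{30}{6 u - 5} = f(u).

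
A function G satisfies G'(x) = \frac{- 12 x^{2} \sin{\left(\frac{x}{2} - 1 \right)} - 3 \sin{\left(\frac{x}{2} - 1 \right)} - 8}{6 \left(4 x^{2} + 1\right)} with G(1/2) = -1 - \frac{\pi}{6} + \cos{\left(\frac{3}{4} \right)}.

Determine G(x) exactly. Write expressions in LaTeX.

Since d/dx undoes antidifferentiation here, G(x) must give back the stated G'(x).
A general antiderivative is \cos{\left(\frac{x}{2} - 1 \right)} - \frac{2 \operatorname{atan}{\left(2 x \right)}}{3} + C.
The condition gives C = -1 - \frac{\pi}{6} + \cos{\left(\frac{3}{4} \right)} - (- \frac{\pi}{6} + \cos{\left(\frac{3}{4} \right)}) = -1.
So G(x) = \cos{\left(\frac{x}{2} - 1 \right)} - \frac{2 \operatorname{atan}{\left(2 x \right)}}{3} - 1.
Check: d/dx[\cos{\left(\frac{x}{2} - 1 \right)} - \frac{2 \operatorname{atan}{\left(2 x \right)}}{3} - 1] = \frac{- 12 x^{2} \sin{\left(\frac{x}{2} - 1 \right)} - 3 \sin{\left(\frac{x}{2} - 1 \right)} - 8}{24 x^{2} + 6}, which equals G'(x).

G(x) = \cos{\left(\frac{x}{2} - 1 \right)} - \frac{2 \operatorname{atan}{\left(2 x \right)}}{3} - 1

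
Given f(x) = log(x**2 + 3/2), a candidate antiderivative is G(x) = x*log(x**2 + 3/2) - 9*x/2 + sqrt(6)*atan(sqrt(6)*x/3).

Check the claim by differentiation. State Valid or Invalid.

d/dx[G] = log(x**2 + 3/2) - 5/2
d/dx[G] - f(x) = -5/2 != 0.

Invalid: d/dx[G] - f = -5/2, which is not 0.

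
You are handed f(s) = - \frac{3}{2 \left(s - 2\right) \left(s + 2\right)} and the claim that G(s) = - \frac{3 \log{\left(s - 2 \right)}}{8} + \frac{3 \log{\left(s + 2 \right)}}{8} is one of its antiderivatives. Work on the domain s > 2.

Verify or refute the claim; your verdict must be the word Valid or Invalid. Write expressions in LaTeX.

d/ds[G] = - \frac{3}{2 s^{2} - 8}
This equals f(s) exactly, so the claim holds.

Valid. The derivative of G reproduces f.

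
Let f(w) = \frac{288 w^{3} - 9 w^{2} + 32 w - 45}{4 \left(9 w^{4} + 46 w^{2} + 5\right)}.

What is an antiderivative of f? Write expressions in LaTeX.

Recover f(w) by differentiating a candidate F(w); any mismatch rules it out.
Check: d/dw[4 \log{\left(\frac{w^{2}}{2} + \frac{5}{2} \right)} - \frac{3 \operatorname{atan}{\left(3 w \right)}}{4}] = \frac{288 w^{3} - 9 w^{2} + 32 w - 45}{36 w^{4} + 184 w^{2} + 20}, which equals f(w).

An antiderivative is F(w) = 4 \log{\left(\frac{w^{2}}{2} + \frac{5}{2} \right)} - \frac{3 \operatorname{atan}{\left(3 w \right)}}{4}.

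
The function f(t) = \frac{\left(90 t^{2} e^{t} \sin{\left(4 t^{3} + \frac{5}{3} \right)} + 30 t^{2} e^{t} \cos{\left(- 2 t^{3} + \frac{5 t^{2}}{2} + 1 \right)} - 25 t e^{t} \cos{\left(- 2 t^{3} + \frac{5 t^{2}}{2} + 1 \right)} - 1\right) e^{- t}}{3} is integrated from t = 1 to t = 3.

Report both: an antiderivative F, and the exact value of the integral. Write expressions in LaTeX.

Any candidate F(t) must reproduce f(t) exactly when differentiated.
F(t) = - \frac{5 \sin{\left(- 2 t^{3} + \frac{5 t^{2}}{2} + 1 \right)}}{3} - \frac{5 \cos{\left(4 t^{3} + \frac{5}{3} \right)}}{2} + \frac{e^{- t}}{3} is an antiderivative of f.
Check: d/dt[- \frac{5 \sin{\left(- 2 t^{3} + \frac{5 t^{2}}{2} + 1 \right)}}{3} - \frac{5 \cos{\left(4 t^{3} + \frac{5}{3} \right)}}{2} + \frac{e^{- t}}{3}] = \frac{\left(90 t^{2} e^{t} \sin{\left(4 t^{3} + \frac{5}{3} \right)} + 30 t^{2} e^{t} \cos{\left(- 2 t^{3} + \frac{5 t^{2}}{2} + 1 \right)} - 25 t e^{t} \cos{\left(- 2 t^{3} + \frac{5 t^{2}}{2} + 1 \right)} - 1\right) e^{- t}}{3} = f(t).
F(3) = \frac{5 \sin{\left(\frac{61}{2} \right)}}{3} + \frac{1}{3 e^{3}} - \frac{5 \cos{\left(\frac{329}{3} \right)}}{2}; F(1) = - \frac{5 \cos{\left(\frac{17}{3} \right)}}{2} - \frac{5 \sin{\left(\frac{3}{2} \right)}}{3} + \frac{1}{3 e}.
Integral = F(3) - F(1) = \frac{5 \sin{\left(\frac{61}{2} \right)}}{3} - \frac{1}{3 e} + \frac{1}{3 e^{3}} + \frac{5 \sin{\left(\frac{3}{2} \right)}}{3} + \frac{5 \cos{\left(\frac{17}{3} \right)}}{2} - \frac{5 \cos{\left(\frac{329}{3} \right)}}{2}.

Antiderivative: F(t) = - \frac{5 \sin{\left(- 2 t^{3} + \frac{5 t^{2}}{2} + 1 \right)}}{3} - \frac{5 \cos{\left(4 t^{3} + \frac{5}{3} \right)}}{2} + \frac{e^{- t}}{3}; value = \frac{5 \sin{\left(\frac{61}{2} \right)}}{3} - \frac{1}{3 e} + \frac{1}{3 e^{3}} + \frac{5 \sin{\left(\frac{3}{2} \right)}}{3} + \frac{5 \cos{\left(\frac{17}{3} \right)}}{2} - \frac{5 \cos{\left(\frac{329}{3} \right)}}{2}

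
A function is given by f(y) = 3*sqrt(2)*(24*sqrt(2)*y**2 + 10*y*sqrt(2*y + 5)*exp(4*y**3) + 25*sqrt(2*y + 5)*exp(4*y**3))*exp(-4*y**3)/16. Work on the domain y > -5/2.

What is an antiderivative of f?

Differentiate the proposed F(y) back; it has to land on f(y) exactly.
Check: d/dy[3*(sqrt(2)*(2*y + 5)**(5/2)*exp(4*y**3) - 4)*exp(-4*y**3)/16] = (144*y**2 + 30*sqrt(2)*y*sqrt(2*y + 5)*exp(4*y**3) + 75*sqrt(2)*sqrt(2*y + 5)*exp(4*y**3))*exp(-4*y**3)/16, which equals f(y).

An antiderivative is F(y) = 3*(sqrt(2)*(2*y + 5)**(5/2)*exp(4*y**3) - 4)*exp(-4*y**3)/16.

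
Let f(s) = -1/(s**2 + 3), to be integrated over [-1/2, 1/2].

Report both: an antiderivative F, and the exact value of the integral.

Check any antiderivative F(s) by computing F'(s) and comparing it with f(s).
F(s) = -sqrt(3)*atan(sqrt(3)*s/3)/3 is an antiderivative of f.
Check: d/ds[-sqrt(3)*atan(sqrt(3)*s/3)/3] = -1/(s**2 + 3) = f(s).
F(1/2) = -sqrt(3)*atan(sqrt(3)/6)/3; F(-1/2) = sqrt(3)*atan(sqrt(3)/6)/3.
Integral = F(1/2) - F(-1/2) = -2*sqrt(3)*atan(sqrt(3)/6)/3.

Antiderivative: F(s) = -sqrt(3)*atan(sqrt(3)*s/3)/3; value = -2*sqrt(3)*atan(sqrt(3)/6)/3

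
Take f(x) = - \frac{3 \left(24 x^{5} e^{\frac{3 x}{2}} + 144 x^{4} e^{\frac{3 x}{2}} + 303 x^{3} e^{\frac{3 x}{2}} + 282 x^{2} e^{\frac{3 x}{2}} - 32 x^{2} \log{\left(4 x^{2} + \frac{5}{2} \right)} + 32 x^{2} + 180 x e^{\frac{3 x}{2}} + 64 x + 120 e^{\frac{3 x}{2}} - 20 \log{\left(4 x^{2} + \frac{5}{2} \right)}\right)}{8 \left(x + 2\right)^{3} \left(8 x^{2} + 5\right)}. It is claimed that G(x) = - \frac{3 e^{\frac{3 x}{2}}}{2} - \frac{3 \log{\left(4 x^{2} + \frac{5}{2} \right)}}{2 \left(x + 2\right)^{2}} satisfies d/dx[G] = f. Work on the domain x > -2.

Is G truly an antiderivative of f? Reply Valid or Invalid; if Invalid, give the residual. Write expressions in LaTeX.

d/dx[G] = \frac{- 72 x^{5} e^{\frac{3 x}{2}} - 432 x^{4} e^{\frac{3 x}{2}} - 909 x^{3} e^{\frac{3 x}{2}} - 846 x^{2} e^{\frac{3 x}{2}} + 96 x^{2} \log{\left(4 x^{2} + \frac{5}{2} \right)} - 96 x^{2} - 540 x e^{\frac{3 x}{2}} - 192 x - 360 e^{\frac{3 x}{2}} + 60 \log{\left(4 x^{2} + \frac{5}{2} \right)}}{32 x^{5} + 192 x^{4} + 404 x^{3} + 376 x^{2} + 240 x + 160}
d/dx[G] - f(x) = \frac{- 72 x^{5} e^{\frac{3 x}{2}} - 432 x^{4} e^{\frac{3 x}{2}} - 909 x^{3} e^{\frac{3 x}{2}} - 846 x^{2} e^{\frac{3 x}{2}} + 96 x^{2} \log{\left(4 x^{2} + \frac{5}{2} \right)} - 96 x^{2} - 540 x e^{\frac{3 x}{2}} - 192 x - 360 e^{\frac{3 x}{2}} + 60 \log{\left(4 x^{2} + \frac{5}{2} \right)}}{64 x^{5} + 384 x^{4} + 808 x^{3} + 752 x^{2} + 480 x + 320} != 0.

Invalid: d/dx[G] - f = \frac{- 72 x^{5} e^{\frac{3 x}{2}} - 432 x^{4} e^{\frac{3 x}{2}} - 909 x^{3} e^{\frac{3 x}{2}} - 846 x^{2} e^{\frac{3 x}{2}} + 96 x^{2} \log{\left(4 x^{2} + \frac{5}{2} \right)} - 96 x^{2} - 540 x e^{\frac{3 x}{2}} - 192 x - 360 e^{\frac{3 x}{2}} + 60 \log{\left(4 x^{2} + \frac{5}{2} \right)}}{64 x^{5} + 384 x^{4} + 808 x^{3} + 752 x^{2} + 480 x + 320}, which is not 0.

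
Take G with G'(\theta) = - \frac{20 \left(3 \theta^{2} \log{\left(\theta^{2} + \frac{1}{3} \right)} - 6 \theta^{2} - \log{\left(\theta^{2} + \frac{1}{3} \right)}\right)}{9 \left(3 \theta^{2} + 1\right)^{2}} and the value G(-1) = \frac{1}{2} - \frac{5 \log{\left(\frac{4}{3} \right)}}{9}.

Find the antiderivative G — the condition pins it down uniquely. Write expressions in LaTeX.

Whatever form G(\theta) takes, its d/d\theta must return the stated G'(\theta).
A general antiderivative is \frac{20 \theta \log{\left(\theta^{2} + \frac{1}{3} \right)}}{9 \left(3 \theta^{2} + 1\right)} + C.
The condition gives C = \frac{1}{2} - \frac{5 \log{\left(\frac{4}{3} \right)}}{9} - (- \frac{5 \log{\left(\frac{4}{3} \right)}}{9}) = \frac{1}{2}.
So G(\theta) = \frac{20 \theta \log{\left(\theta^{2} + \frac{1}{3} \right)}}{27 \theta^{2} + 9} + \frac{1}{2}.
Check: d/d\theta[\frac{20 \theta \log{\left(\theta^{2} + \frac{1}{3} \right)}}{27 \theta^{2} + 9} + \frac{1}{2}] = \frac{- 60 \theta^{2} \log{\left(\theta^{2} + \frac{1}{3} \right)} + 120 \theta^{2} + 20 \log{\left(\theta^{2} + \frac{1}{3} \right)}}{81 \theta^{4} + 54 \theta^{2} + 9}, which equals G'(\theta).

G(\theta) = \frac{20 \theta \log{\left(\theta^{2} + \frac{1}{3} \right)}}{27 \theta^{2} + 9} + \frac{1}{2}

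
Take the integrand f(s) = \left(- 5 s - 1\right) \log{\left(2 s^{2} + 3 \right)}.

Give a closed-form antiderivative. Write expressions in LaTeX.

Any candidate F(s) must reproduce f(s) exactly when differentiated.
Check: d/ds[- \frac{5 s^{2} \log{\left(2 s^{2} + 3 \right)}}{2} + \frac{5 s^{2}}{2} - s \log{\left(2 s^{2} + 3 \right)} + 2 s - \frac{15 \log{\left(s^{2} + \frac{3}{2} \right)}}{4} - \sqrt{6} \operatorname{atan}{\left(\frac{\sqrt{6} s}{3} \right)}] = - 5 s \log{\left(2 s^{2} + 3 \right)} - \log{\left(2 s^{2} + 3 \right)}, which equals f(s).

An antiderivative is F(s) = - \frac{5 s^{2} \log{\left(2 s^{2} + 3 \right)}}{2} + \frac{5 s^{2}}{2} - s \log{\left(2 s^{2} + 3 \right)} + 2 s - \frac{15 \log{\left(s^{2} + \frac{3}{2} \right)}}{4} - \sqrt{6} \operatorname{atan}{\left(\frac{\sqrt{6} s}{3} \right)}.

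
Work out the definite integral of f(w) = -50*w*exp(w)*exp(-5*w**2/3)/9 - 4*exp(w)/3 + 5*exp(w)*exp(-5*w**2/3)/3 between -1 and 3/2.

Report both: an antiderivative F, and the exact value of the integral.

Integrate term by term and add the pieces.
F(w) = (-4*exp(w) + 5*exp(-5*w**2/3 + w))/3 is an antiderivative of f.
Check: d/dw[(-4*exp(w) + 5*exp(-5*w**2/3 + w))/3] = -50*w*exp(w)*exp(-5*w**2/3)/9 - 4*exp(w)/3 + 5*exp(w)*exp(-5*w**2/3)/3 = f(w).
F(3/2) = -4*exp(3/2)/3 + 5*exp(-9/4)/3; F(-1) = -4*exp(-1)/3 + 5*exp(-8/3)/3.
Integral = F(3/2) - F(-1) = -4*exp(3/2)/3 - 5*exp(-8/3)/3 + 5*exp(-9/4)/3 + 4*exp(-1)/3.

Antiderivative: F(w) = (-4*exp(w) + 5*exp(-5*w**2/3 + w))/3; value = -4*exp(3/2)/3 - 5*exp(-8/3)/3 + 5*exp(-9/4)/3 + 4*exp(-1)/3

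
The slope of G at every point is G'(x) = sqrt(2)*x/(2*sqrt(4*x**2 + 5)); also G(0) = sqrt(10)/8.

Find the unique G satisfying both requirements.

G(x) = sqrt(2*x**2 + 5/2)/4

The substitution u = 2*x**2 + 5/2 works: G'(x) is exactly (dG/du)*(du/dx) for that inner function.
A general antiderivative is sqrt(2*x**2 + 5/2)/4 + C.
The condition gives C = sqrt(10)/8 - (sqrt(10)/8) = 0.
So G(x) = sqrt(2*x**2 + 5/2)/4.
Check: d/dx[sqrt(2*x**2 + 5/2)/4] = sqrt(2)*x/(2*sqrt(4*x**2 + 5)) = G'(x).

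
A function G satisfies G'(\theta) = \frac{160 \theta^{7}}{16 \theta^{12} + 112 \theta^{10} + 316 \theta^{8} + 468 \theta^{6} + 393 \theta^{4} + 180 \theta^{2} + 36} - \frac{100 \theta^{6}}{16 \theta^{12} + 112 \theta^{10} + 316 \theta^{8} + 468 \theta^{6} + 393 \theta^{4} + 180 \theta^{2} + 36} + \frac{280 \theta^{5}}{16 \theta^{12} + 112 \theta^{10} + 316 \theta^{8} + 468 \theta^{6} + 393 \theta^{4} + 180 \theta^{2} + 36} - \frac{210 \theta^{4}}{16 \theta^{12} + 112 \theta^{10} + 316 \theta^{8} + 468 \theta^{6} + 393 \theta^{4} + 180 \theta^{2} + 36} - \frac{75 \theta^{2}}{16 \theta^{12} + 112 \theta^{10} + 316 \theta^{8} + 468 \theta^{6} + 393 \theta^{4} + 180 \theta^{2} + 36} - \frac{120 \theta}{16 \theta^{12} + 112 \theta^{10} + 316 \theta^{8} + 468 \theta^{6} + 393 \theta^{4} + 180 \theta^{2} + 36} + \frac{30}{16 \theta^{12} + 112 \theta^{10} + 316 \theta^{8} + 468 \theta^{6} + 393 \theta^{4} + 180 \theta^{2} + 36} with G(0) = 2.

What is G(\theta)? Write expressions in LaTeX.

Integrate term by term and add the pieces.
A general antiderivative is - \frac{5 \theta \left(\theta - \frac{1}{2}\right)}{2 \left(\frac{3 \theta^{2}}{2} + 3\right) \left(\frac{2 \theta^{4}}{3} + \theta^{2} + \frac{1}{2}\right)} + C.
The condition gives C = 2 - (0) = 2.
So G(\theta) = - \frac{5 \theta^{2}}{2 \theta^{6} + 7 \theta^{4} + \frac{15 \theta^{2}}{2} + 3} + \frac{5 \theta}{4 \theta^{6} + 14 \theta^{4} + 15 \theta^{2} + 6} + 2.
Check: d/d\theta[- \frac{5 \theta^{2}}{2 \theta^{6} + 7 \theta^{4} + \frac{15 \theta^{2}}{2} + 3} + \frac{5 \theta}{4 \theta^{6} + 14 \theta^{4} + 15 \theta^{2} + 6} + 2] = \frac{160 \theta^{7} - 100 \theta^{6} + 280 \theta^{5} - 210 \theta^{4} - 75 \theta^{2} - 120 \theta + 30}{16 \theta^{12} + 112 \theta^{10} + 316 \theta^{8} + 468 \theta^{6} + 393 \theta^{4} + 180 \theta^{2} + 36}, which equals G'(\theta).

G(\theta) = - \frac{5 \theta^{2}}{2 \theta^{6} + 7 \theta^{4} + \frac{15 \theta^{2}}{2} + 3} + \frac{5 \theta}{4 \theta^{6} + 14 \theta^{4} + 15 \theta^{2} + 6} + 2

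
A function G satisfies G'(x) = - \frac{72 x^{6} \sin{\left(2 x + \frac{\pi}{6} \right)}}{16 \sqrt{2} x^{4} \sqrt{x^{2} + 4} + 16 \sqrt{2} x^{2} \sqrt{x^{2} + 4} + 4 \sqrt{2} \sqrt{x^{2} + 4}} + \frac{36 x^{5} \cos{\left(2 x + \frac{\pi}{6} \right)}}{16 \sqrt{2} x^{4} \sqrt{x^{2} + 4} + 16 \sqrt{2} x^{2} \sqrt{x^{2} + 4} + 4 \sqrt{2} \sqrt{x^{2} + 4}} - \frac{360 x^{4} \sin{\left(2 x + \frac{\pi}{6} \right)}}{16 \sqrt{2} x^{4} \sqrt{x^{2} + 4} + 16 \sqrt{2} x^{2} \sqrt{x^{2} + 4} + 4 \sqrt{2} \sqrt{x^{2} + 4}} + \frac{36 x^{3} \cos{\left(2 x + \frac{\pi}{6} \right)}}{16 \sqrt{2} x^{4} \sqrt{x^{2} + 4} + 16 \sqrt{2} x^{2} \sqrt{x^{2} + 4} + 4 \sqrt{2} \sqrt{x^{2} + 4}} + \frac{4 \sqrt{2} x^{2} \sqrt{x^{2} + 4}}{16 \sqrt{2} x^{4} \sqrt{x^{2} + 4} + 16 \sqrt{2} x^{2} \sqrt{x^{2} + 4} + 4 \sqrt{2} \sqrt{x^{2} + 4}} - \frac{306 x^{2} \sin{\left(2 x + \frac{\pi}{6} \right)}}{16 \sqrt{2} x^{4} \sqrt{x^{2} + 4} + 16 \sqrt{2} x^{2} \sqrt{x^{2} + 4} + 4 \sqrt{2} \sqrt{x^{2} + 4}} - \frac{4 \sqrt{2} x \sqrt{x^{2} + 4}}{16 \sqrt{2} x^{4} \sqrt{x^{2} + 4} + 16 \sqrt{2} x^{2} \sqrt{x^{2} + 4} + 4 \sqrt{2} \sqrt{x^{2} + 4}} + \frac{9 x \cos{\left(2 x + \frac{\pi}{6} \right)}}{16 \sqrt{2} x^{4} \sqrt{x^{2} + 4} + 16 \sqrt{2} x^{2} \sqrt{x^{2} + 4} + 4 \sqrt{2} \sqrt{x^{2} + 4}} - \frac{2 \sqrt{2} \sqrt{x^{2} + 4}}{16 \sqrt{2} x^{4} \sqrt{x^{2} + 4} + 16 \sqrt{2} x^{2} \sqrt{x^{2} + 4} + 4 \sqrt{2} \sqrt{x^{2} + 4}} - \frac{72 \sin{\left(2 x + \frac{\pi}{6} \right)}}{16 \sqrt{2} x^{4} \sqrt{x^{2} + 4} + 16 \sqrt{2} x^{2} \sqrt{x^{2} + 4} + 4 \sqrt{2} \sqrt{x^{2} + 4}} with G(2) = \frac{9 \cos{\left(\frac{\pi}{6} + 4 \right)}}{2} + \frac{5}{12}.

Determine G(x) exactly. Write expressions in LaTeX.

Integrate term by term and add the pieces.
A general antiderivative is \frac{\frac{1}{4} - \frac{x}{2}}{2 x^{2} + 1} + \frac{9 \sqrt{\frac{x^{2}}{2} + 2} \cos{\left(2 x + \frac{\pi}{6} \right)}}{4} + C.
The condition gives C = \frac{9 \cos{\left(\frac{\pi}{6} + 4 \right)}}{2} + \frac{5}{12} - (\frac{9 \cos{\left(\frac{\pi}{6} + 4 \right)}}{2} - \frac{1}{12}) = \frac{1}{2}.
So G(x) = \frac{\frac{1}{4} - \frac{x}{2}}{2 x^{2} + 1} + \frac{9 \sqrt{\frac{x^{2}}{2} + 2} \cos{\left(2 x + \frac{\pi}{6} \right)}}{4} + \frac{1}{2}.
Check: d/dx[\frac{\frac{1}{4} - \frac{x}{2}}{2 x^{2} + 1} + \frac{9 \sqrt{\frac{x^{2}}{2} + 2} \cos{\left(2 x + \frac{\pi}{6} \right)}}{4} + \frac{1}{2}] = \frac{- 72 x^{6} \sin{\left(2 x + \frac{\pi}{6} \right)} + 36 x^{5} \cos{\left(2 x + \frac{\pi}{6} \right)} - 360 x^{4} \sin{\left(2 x + \frac{\pi}{6} \right)} + 36 x^{3} \cos{\left(2 x + \frac{\pi}{6} \right)} + 4 \sqrt{2} x^{2} \sqrt{x^{2} + 4} - 306 x^{2} \sin{\left(2 x + \frac{\pi}{6} \right)} - 4 \sqrt{2} x \sqrt{x^{2} + 4} + 9 x \cos{\left(2 x + \frac{\pi}{6} \right)} - 2 \sqrt{2} \sqrt{x^{2} + 4} - 72 \sin{\left(2 x + \frac{\pi}{6} \right)}}{16 \sqrt{2} x^{4} \sqrt{x^{2} + 4} + 16 \sqrt{2} x^{2} \sqrt{x^{2} + 4} + 4 \sqrt{2} \sqrt{x^{2} + 4}}, which equals G'(x).

G(x) = \frac{\frac{1}{4} - \frac{x}{2}}{2 x^{2} + 1} + \frac{9 \sqrt{\frac{x^{2}}{2} + 2} \cos{\left(2 x + \frac{\pi}{6} \right)}}{4} + \frac{1}{2}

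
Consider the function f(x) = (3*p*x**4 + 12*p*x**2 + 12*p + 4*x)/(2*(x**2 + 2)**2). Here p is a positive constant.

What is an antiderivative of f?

Whatever form F(x) takes, F'(x) = f(x) is non-negotiable.
Check: d/dx[(3*p*x*(x**2 + 2) - 2)/(2*(x**2 + 2))] = (3*p*x**4 + 12*p*x**2 + 12*p + 4*x)/(2*x**4 + 8*x**2 + 8), which equals f(x).

An antiderivative is F(x) = (3*p*x*(x**2 + 2) - 2)/(2*(x**2 + 2)).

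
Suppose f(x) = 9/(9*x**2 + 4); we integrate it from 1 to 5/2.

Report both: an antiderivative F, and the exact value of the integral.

Any candidate F(x) must reproduce f(x) exactly when differentiated.
F(x) = 3*atan(3*x/2)/2 is an antiderivative of f.
Check: d/dx[3*atan(3*x/2)/2] = 9/(9*x**2 + 4) = f(x).
F(5/2) = 3*atan(15/4)/2; F(1) = 3*atan(3/2)/2.
Integral = F(5/2) - F(1) = -3*atan(3/2)/2 + 3*atan(15/4)/2.

Antiderivative: F(x) = 3*atan(3*x/2)/2; value = -3*atan(3/2)/2 + 3*atan(15/4)/2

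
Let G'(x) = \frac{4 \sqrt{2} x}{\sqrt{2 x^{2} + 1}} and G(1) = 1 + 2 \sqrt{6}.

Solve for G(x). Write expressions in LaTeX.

G(x) = 2 \sqrt{2} \sqrt{2 x^{2} + 1} + 1

G'(x) matches the chain-rule pattern g'(h)*h' with inner function h(x) = 4 x^{2} + 2; substituting u = h(x) collapses the integral.
A general antiderivative is 2 \sqrt{4 x^{2} + 2} + C.
The condition gives C = 1 + 2 \sqrt{6} - (2 \sqrt{6}) = 1.
So G(x) = 2 \sqrt{2} \sqrt{2 x^{2} + 1} + 1.
Check: d/dx[2 \sqrt{2} \sqrt{2 x^{2} + 1} + 1] = \frac{4 \sqrt{2} x}{\sqrt{2 x^{2} + 1}} = G'(x).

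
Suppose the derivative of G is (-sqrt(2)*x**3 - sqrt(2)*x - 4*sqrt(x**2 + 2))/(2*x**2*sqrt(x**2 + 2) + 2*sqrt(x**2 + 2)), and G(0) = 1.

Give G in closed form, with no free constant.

G(x) = -sqrt(x**2/2 + 1) - 2*atan(x) + 2

Any candidate G(x) must reproduce the stated G'(x) exactly.
A general antiderivative is -sqrt(x**2/2 + 1) - 2*atan(x) + C.
The condition gives C = 1 - (-1) = 2.
So G(x) = -sqrt(x**2/2 + 1) - 2*atan(x) + 2.
Check: d/dx[-sqrt(x**2/2 + 1) - 2*atan(x) + 2] = (-sqrt(2)*x**3 - sqrt(2)*x - 4*sqrt(x**2 + 2))/(2*x**2*sqrt(x**2 + 2) + 2*sqrt(x**2 + 2)) = G'(x).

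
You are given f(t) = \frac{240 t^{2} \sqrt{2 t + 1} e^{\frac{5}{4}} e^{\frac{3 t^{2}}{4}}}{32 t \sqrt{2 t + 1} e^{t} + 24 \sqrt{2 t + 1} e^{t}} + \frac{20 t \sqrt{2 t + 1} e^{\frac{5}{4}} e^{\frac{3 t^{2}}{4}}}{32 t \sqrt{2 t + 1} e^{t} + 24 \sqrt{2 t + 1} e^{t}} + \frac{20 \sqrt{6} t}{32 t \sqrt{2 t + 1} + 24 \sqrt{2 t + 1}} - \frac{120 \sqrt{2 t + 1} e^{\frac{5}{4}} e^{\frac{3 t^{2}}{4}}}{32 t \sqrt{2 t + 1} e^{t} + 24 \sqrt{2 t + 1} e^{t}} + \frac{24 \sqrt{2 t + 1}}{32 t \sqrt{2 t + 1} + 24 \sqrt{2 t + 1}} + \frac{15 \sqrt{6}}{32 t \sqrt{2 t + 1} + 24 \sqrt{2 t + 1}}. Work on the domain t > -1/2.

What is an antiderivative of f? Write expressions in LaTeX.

An antiderivative is F(t) = \frac{5 \sqrt{3 t + \frac{3}{2}}}{4} + 5 e^{\frac{3 t^{2}}{4} - t + \frac{5}{4}} + \frac{3 \log{\left(2 t + \frac{3}{2} \right)}}{4}.

Integrate term by term and add the pieces.
Check: d/dt[\frac{5 \sqrt{3 t + \frac{3}{2}}}{4} + 5 e^{\frac{3 t^{2}}{4} - t + \frac{5}{4}} + \frac{3 \log{\left(2 t + \frac{3}{2} \right)}}{4}] = \frac{240 t^{2} \sqrt{2 t + 1} e^{\frac{5}{4}} e^{- t} e^{\frac{3 t^{2}}{4}} + 20 t \sqrt{2 t + 1} e^{\frac{5}{4}} e^{- t} e^{\frac{3 t^{2}}{4}} + 20 \sqrt{6} t + 24 \sqrt{2 t + 1} - 120 \sqrt{2 t + 1} e^{\frac{5}{4}} e^{- t} e^{\frac{3 t^{2}}{4}} + 15 \sqrt{6}}{32 t \sqrt{2 t + 1} + 24 \sqrt{2 t + 1}}, which equals f(t).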